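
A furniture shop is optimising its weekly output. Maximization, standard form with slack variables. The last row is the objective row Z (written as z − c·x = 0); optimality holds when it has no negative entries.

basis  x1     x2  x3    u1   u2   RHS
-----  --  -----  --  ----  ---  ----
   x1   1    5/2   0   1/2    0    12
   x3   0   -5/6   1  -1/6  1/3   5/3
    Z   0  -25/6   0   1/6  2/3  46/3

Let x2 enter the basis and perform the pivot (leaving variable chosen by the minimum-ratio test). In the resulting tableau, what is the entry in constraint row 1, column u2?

0

Ratio test on column x2 — row 1: 12/(5/2) = 24/5; row 2: entry -5/6 ≤ 0. Minimum is 24/5 at row 1 (x1 leaves); pivot element 5/2.
Divide row 1 by 5/2; eliminate column x2 from the other rows.
In the new row 1, the u2 entry is the old entry divided by the pivot: 0/(5/2) = 0.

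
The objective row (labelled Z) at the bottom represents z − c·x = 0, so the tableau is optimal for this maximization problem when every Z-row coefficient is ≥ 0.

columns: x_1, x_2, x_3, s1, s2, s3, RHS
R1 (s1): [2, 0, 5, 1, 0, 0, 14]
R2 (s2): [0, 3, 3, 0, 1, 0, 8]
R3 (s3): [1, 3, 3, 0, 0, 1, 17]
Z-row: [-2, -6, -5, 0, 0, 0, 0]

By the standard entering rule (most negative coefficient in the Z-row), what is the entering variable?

x_2

Negative Z-row entries: x_1: -2, x_2: -6, x_3: -5.
The most negative is -6 in column x_2, so x_2 enters.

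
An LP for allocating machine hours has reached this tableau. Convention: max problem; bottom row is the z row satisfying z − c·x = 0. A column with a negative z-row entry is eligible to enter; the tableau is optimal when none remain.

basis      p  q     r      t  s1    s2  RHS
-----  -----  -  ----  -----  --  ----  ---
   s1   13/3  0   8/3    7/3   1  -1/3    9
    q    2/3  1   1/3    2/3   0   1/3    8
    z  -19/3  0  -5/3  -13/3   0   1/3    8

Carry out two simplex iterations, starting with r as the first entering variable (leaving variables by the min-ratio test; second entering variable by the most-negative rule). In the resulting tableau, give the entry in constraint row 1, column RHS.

27/13

Ratio test on column r — row 1: 9/(8/3) = 27/8; row 2: 8/(1/3) = 24. Minimum is 27/8 at row 1 (s1 leaves); pivot element 8/3.
Divide row 1 by 8/3; eliminate column r from the other rows.
Second iteration: most negative z-row entry is -29/8 in column p, so p enters.
Ratio test on column p — row 1: (27/8)/(13/8) = 27/13; row 2: (55/8)/(1/8) = 55. Minimum is 27/13 at row 1 (r leaves); pivot element 13/8.
Divide row 1 by 13/8; eliminate column p from the other rows.
After both pivots, the entry at constraint row 1, column RHS is 27/13.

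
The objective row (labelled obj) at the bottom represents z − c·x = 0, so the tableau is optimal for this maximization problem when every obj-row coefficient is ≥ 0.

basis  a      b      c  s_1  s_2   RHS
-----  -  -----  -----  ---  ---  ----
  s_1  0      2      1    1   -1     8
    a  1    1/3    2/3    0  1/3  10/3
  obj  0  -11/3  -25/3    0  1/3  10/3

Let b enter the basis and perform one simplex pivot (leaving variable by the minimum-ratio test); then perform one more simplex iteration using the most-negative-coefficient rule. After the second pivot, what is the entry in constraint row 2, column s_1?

Ratio test on column b — row 1: 8/2 = 4; row 2: (10/3)/(1/3) = 10. Minimum is 4 at row 1 (s_1 leaves); pivot element 2.
Divide row 1 by 2; eliminate column b from the other rows.
Second iteration: most negative obj-row entry is -13/2 in column c, so c enters.
Ratio test on column c — row 1: 4/(1/2) = 8; row 2: 2/(1/2) = 4. Minimum is 4 at row 2 (a leaves); pivot element 1/2.
Divide row 2 by 1/2; eliminate column c from the other rows.
After both pivots, the entry at constraint row 2, column s_1 is -1/3.

-1/3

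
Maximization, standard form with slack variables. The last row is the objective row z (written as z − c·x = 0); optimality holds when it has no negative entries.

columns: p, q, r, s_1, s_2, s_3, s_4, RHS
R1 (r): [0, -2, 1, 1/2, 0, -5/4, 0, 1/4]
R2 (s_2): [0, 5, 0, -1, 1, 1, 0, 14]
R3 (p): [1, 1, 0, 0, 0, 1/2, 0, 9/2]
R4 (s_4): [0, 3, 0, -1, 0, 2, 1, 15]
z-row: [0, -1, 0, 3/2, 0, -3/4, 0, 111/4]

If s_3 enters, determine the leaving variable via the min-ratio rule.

s_4

Column s_3 entries and ratios — r: -5/4 ≤ 0, skip; s_2: 14/1 = 14; p: (9/2)/(1/2) = 9; s_4: 15/2 = 15/2.
Smallest ratio is 15/2 in the row of s_4, so s_4 leaves.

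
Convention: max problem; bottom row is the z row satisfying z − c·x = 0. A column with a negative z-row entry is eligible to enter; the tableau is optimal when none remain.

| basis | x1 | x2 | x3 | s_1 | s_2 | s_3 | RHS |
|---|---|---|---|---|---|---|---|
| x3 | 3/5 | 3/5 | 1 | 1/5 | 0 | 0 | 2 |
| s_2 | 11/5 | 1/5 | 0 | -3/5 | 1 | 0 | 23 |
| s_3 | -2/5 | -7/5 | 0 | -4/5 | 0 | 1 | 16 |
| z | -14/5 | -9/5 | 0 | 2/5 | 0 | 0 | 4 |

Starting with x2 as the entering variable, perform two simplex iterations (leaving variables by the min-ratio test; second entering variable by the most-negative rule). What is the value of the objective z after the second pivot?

Ratio test on column x2 — row 1: 2/(3/5) = 10/3; row 2: 23/(1/5) = 115; row 3: entry -7/5 ≤ 0. Minimum is 10/3 at row 1 (x3 leaves); pivot element 3/5.
Pivot on row 1; the z-row RHS becomes 4 − (-9/5)·(10/3) = 10.
Next entering variable (most negative z-row entry -1): x1.
Ratio test on column x1 — row 1: (10/3)/1 = 10/3; row 2: (67/3)/2 = 67/6; row 3: (62/3)/1 = 62/3. Minimum is 10/3 at row 1 (x2 leaves); pivot element 1.
After the second pivot the z-row RHS is 10 − (-1)·(10/3) = 40/3.

40/3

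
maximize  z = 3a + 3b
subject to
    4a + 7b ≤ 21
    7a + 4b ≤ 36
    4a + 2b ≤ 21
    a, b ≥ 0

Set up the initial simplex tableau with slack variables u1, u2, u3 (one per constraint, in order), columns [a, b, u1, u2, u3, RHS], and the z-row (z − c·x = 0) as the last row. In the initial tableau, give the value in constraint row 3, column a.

4

Constraint 3 has coefficient 4 on a.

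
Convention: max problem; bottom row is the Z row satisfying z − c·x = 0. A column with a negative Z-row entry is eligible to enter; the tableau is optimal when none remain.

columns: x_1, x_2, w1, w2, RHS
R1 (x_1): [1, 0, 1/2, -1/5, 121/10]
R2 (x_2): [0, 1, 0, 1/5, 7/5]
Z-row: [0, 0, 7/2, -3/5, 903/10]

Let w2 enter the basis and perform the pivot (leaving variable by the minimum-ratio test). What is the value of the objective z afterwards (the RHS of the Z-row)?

189/2

Ratio test on column w2 — row 1: entry -1/5 ≤ 0; row 2: (7/5)/(1/5) = 7. Minimum is 7 at row 2 (x_2 leaves); pivot element 1/5.
Pivot on row 2; the Z-row RHS becomes 903/10 − (-3/5)·7 = 189/2.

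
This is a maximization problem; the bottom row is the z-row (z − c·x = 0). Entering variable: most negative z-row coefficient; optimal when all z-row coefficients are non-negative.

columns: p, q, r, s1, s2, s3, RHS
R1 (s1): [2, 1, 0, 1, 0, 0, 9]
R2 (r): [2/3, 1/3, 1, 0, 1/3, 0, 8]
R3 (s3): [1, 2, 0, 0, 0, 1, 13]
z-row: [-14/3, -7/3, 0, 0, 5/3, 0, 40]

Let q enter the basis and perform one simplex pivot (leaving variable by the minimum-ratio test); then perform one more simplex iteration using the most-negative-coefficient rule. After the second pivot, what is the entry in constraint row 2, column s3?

0

Ratio test on column q — row 1: 9/1 = 9; row 2: 8/(1/3) = 24; row 3: 13/2 = 13/2. Minimum is 13/2 at row 3 (s3 leaves); pivot element 2.
Divide row 3 by 2; eliminate column q from the other rows.
Second iteration: most negative z-row entry is -7/2 in column p, so p enters.
Ratio test on column p — row 1: (5/2)/(3/2) = 5/3; row 2: (35/6)/(1/2) = 35/3; row 3: (13/2)/(1/2) = 13. Minimum is 5/3 at row 1 (s1 leaves); pivot element 3/2.
Divide row 1 by 3/2; eliminate column p from the other rows.
After both pivots, the entry at constraint row 2, column s3 is 0.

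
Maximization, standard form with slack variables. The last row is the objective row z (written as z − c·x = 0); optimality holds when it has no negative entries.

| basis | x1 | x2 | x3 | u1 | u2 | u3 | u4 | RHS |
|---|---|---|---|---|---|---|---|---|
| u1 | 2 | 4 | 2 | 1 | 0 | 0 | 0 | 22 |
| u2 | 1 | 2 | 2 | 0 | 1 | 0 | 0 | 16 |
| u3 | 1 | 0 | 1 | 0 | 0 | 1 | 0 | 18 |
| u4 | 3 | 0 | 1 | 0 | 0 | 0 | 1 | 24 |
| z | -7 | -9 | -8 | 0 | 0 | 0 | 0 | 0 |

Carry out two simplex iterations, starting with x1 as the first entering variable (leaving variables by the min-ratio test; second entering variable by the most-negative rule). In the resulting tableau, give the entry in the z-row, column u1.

9/4

Ratio test on column x1 — row 1: 22/2 = 11; row 2: 16/1 = 16; row 3: 18/1 = 18; row 4: 24/3 = 8. Minimum is 8 at row 4 (u4 leaves); pivot element 3.
Divide row 4 by 3; eliminate column x1 from the other rows.
Second iteration: most negative z-row entry is -9 in column x2, so x2 enters.
Ratio test on column x2 — row 1: 6/4 = 3/2; row 2: 8/2 = 4; row 3: entry 0 ≤ 0; row 4: entry 0 ≤ 0. Minimum is 3/2 at row 1 (u1 leaves); pivot element 4.
Divide row 1 by 4; eliminate column x2 from the other rows.
After both pivots, the entry at the z-row, column u1 is 9/4.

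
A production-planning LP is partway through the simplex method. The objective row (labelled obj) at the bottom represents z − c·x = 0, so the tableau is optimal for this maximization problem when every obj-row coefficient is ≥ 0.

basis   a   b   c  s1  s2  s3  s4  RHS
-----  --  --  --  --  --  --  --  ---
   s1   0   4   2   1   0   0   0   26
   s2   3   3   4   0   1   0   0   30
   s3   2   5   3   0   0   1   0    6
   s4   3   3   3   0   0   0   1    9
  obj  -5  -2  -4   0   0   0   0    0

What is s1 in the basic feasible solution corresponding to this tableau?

26

s1 is basic (row 1); its value is the RHS of that row, 26.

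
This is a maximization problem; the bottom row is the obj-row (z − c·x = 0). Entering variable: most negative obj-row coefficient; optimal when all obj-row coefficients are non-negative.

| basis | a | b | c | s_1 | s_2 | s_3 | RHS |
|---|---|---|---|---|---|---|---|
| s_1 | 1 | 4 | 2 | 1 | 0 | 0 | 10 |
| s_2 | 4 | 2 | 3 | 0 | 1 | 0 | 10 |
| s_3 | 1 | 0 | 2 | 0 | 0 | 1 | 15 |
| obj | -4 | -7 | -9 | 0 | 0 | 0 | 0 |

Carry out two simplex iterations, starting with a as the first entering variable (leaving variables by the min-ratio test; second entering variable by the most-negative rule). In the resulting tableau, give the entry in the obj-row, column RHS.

30

Ratio test on column a — row 1: 10/1 = 10; row 2: 10/4 = 5/2; row 3: 15/1 = 15. Minimum is 5/2 at row 2 (s_2 leaves); pivot element 4.
Divide row 2 by 4; eliminate column a from the other rows.
Second iteration: most negative obj-row entry is -6 in column c, so c enters.
Ratio test on column c — row 1: (15/2)/(5/4) = 6; row 2: (5/2)/(3/4) = 10/3; row 3: (25/2)/(5/4) = 10. Minimum is 10/3 at row 2 (a leaves); pivot element 3/4.
Divide row 2 by 3/4; eliminate column c from the other rows.
After both pivots, the entry at the obj-row, column RHS is 30.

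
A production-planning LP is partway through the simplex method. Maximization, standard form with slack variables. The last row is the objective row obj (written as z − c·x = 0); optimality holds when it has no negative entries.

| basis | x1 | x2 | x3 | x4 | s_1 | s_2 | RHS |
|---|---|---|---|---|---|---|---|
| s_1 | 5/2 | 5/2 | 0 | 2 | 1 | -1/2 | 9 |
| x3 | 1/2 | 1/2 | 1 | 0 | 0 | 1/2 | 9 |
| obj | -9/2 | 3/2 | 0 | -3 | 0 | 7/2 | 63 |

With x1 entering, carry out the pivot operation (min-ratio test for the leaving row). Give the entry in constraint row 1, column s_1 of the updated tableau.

2/5

Ratio test on column x1 — row 1: 9/(5/2) = 18/5; row 2: 9/(1/2) = 18. Minimum is 18/5 at row 1 (s_1 leaves); pivot element 5/2.
Divide row 1 by 5/2; eliminate column x1 from the other rows.
In the new row 1, the s_1 entry is the old entry divided by the pivot: 1/(5/2) = 2/5.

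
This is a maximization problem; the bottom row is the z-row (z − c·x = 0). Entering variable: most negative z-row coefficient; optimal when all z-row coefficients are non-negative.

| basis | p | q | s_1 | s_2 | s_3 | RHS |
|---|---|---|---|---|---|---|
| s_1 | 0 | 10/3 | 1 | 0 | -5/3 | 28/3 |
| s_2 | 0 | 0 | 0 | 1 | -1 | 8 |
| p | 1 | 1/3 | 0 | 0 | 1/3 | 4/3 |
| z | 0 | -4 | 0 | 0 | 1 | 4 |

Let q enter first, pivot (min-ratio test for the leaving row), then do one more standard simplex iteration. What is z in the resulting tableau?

16

Ratio test on column q — row 1: (28/3)/(10/3) = 14/5; row 2: entry 0 ≤ 0; row 3: (4/3)/(1/3) = 4. Minimum is 14/5 at row 1 (s_1 leaves); pivot element 10/3.
Pivot on row 1; the z-row RHS becomes 4 − (-4)·(14/5) = 76/5.
Next entering variable (most negative z-row entry -1): s_3.
Ratio test on column s_3 — row 1: entry -1/2 ≤ 0; row 2: entry -1 ≤ 0; row 3: (2/5)/(1/2) = 4/5. Minimum is 4/5 at row 3 (p leaves); pivot element 1/2.
After the second pivot the z-row RHS is 76/5 − (-1)·(4/5) = 16.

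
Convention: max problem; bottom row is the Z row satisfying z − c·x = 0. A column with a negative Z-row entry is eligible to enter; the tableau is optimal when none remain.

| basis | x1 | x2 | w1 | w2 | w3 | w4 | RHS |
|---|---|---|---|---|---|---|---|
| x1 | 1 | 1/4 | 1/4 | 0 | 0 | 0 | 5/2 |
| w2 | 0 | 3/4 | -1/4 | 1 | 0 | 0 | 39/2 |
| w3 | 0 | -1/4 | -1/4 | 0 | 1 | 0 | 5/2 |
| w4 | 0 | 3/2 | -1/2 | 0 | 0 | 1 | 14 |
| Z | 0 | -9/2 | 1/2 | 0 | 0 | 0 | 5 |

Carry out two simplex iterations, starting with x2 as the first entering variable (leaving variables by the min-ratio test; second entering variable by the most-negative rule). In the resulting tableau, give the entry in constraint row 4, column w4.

1/2

Ratio test on column x2 — row 1: (5/2)/(1/4) = 10; row 2: (39/2)/(3/4) = 26; row 3: entry -1/4 ≤ 0; row 4: 14/(3/2) = 28/3. Minimum is 28/3 at row 4 (w4 leaves); pivot element 3/2.
Divide row 4 by 3/2; eliminate column x2 from the other rows.
Second iteration: most negative Z-row entry is -1 in column w1, so w1 enters.
Ratio test on column w1 — row 1: (1/6)/(1/3) = 1/2; row 2: entry 0 ≤ 0; row 3: entry -1/3 ≤ 0; row 4: entry -1/3 ≤ 0. Minimum is 1/2 at row 1 (x1 leaves); pivot element 1/3.
Divide row 1 by 1/3; eliminate column w1 from the other rows.
After both pivots, the entry at constraint row 4, column w4 is 1/2.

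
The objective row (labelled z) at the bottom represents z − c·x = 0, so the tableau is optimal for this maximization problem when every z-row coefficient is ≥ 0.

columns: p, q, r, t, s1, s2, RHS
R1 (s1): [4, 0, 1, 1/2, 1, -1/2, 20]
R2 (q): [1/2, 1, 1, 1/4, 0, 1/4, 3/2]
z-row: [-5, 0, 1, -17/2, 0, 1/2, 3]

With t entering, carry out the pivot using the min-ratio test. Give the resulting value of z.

Ratio test on column t — row 1: 20/(1/2) = 40; row 2: (3/2)/(1/4) = 6. Minimum is 6 at row 2 (q leaves); pivot element 1/4.
Pivot on row 2; the z-row RHS becomes 3 − (-17/2)·6 = 54.

54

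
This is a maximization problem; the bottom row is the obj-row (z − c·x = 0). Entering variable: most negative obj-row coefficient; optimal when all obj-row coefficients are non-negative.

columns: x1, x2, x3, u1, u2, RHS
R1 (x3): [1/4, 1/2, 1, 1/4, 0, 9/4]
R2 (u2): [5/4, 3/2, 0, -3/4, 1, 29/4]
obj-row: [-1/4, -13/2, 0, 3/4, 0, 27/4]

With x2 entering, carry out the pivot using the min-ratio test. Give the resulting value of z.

36

Ratio test on column x2 — row 1: (9/4)/(1/2) = 9/2; row 2: (29/4)/(3/2) = 29/6. Minimum is 9/2 at row 1 (x3 leaves); pivot element 1/2.
Pivot on row 1; the obj-row RHS becomes 27/4 − (-13/2)·(9/2) = 36.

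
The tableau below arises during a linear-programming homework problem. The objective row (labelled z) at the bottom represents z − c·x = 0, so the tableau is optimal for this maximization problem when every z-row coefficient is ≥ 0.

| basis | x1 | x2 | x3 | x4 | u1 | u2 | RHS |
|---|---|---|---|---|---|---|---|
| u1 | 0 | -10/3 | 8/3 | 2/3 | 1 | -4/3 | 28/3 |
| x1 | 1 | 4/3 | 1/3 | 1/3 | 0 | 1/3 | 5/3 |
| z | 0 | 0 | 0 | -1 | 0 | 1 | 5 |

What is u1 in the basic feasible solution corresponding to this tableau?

28/3

u1 is basic (row 1); its value is the RHS of that row, 28/3.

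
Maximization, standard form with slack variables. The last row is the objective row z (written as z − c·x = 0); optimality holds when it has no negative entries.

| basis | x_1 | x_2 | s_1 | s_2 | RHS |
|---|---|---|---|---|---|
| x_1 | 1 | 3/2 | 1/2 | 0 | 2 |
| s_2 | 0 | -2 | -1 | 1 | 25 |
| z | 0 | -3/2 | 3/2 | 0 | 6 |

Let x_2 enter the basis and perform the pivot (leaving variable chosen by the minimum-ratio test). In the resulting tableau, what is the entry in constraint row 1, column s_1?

1/3

Ratio test on column x_2 — row 1: 2/(3/2) = 4/3; row 2: entry -2 ≤ 0. Minimum is 4/3 at row 1 (x_1 leaves); pivot element 3/2.
Divide row 1 by 3/2; eliminate column x_2 from the other rows.
In the new row 1, the s_1 entry is the old entry divided by the pivot: (1/2)/(3/2) = 1/3.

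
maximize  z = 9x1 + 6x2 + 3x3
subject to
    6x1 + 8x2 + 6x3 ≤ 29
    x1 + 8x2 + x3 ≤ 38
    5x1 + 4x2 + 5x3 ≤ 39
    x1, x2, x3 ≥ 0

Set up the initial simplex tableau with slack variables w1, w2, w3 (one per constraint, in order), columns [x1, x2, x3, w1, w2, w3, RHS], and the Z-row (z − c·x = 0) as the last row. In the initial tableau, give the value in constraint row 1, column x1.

Constraint 1 has coefficient 6 on x1.

6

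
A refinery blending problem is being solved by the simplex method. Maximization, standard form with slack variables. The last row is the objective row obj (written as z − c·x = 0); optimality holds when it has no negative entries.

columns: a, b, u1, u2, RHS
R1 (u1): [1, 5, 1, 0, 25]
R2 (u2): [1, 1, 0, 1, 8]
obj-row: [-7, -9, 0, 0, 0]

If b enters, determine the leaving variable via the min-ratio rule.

Column b entries and ratios — u1: 25/5 = 5; u2: 8/1 = 8.
Smallest ratio is 5 in the row of u1, so u1 leaves.

u1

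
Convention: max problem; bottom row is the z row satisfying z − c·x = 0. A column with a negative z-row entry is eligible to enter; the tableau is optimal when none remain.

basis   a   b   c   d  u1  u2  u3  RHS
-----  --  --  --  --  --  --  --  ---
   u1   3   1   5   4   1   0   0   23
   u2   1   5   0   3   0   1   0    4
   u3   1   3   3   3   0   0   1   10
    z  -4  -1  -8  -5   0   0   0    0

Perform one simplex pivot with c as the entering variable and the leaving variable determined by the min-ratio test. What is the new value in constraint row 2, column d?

3

Ratio test on column c — row 1: 23/5 = 23/5; row 2: entry 0 ≤ 0; row 3: 10/3 = 10/3. Minimum is 10/3 at row 3 (u3 leaves); pivot element 3.
Divide row 3 by 3; eliminate column c from the other rows.
Row 2 update in column d: 3 − 0·1 = 3.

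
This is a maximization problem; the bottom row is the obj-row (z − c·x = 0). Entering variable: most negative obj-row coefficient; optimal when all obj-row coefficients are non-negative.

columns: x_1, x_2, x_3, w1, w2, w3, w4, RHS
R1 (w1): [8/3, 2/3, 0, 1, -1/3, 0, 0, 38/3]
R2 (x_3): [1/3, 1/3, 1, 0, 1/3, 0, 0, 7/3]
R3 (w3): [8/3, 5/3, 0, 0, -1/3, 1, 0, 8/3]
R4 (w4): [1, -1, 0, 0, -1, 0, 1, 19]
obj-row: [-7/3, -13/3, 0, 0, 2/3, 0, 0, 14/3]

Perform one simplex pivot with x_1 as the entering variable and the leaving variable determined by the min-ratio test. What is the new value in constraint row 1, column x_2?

Ratio test on column x_1 — row 1: (38/3)/(8/3) = 19/4; row 2: (7/3)/(1/3) = 7; row 3: (8/3)/(8/3) = 1; row 4: 19/1 = 19. Minimum is 1 at row 3 (w3 leaves); pivot element 8/3.
Divide row 3 by 8/3; eliminate column x_1 from the other rows.
Row 1 update in column x_2: 2/3 − (8/3)·(5/8) = -1.

-1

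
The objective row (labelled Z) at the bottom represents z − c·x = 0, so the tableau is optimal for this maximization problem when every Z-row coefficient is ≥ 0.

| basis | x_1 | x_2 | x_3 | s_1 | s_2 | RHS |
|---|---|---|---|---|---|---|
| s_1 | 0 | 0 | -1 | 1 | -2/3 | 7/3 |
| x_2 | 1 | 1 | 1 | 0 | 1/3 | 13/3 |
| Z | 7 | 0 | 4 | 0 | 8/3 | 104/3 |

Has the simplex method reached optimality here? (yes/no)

Every Z-row coefficient is ≥ 0, so the tableau is optimal.

yes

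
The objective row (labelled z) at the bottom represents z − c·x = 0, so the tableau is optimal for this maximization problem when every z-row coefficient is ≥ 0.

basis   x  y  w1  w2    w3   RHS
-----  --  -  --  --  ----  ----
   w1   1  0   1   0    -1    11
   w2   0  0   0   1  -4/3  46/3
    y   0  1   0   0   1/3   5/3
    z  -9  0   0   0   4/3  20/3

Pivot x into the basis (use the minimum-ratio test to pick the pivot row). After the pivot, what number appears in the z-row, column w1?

Ratio test on column x — row 1: 11/1 = 11; row 2: entry 0 ≤ 0; row 3: entry 0 ≤ 0. Minimum is 11 at row 1 (w1 leaves); pivot element 1.
Divide row 1 by 1; eliminate column x from the other rows.
z-row update in column w1: 0 − (-9)·1 = 9.

9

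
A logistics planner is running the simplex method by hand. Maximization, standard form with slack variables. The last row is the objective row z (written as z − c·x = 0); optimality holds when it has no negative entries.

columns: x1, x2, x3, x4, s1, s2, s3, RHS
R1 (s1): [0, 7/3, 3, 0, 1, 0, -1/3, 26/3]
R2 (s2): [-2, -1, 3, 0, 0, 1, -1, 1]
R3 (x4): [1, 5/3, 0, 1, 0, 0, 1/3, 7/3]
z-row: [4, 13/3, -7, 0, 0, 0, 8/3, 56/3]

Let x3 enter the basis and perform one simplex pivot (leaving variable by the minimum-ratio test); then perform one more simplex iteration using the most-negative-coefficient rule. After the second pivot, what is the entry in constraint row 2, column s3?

Ratio test on column x3 — row 1: (26/3)/3 = 26/9; row 2: 1/3 = 1/3; row 3: entry 0 ≤ 0. Minimum is 1/3 at row 2 (s2 leaves); pivot element 3.
Divide row 2 by 3; eliminate column x3 from the other rows.
Second iteration: most negative z-row entry is -2/3 in column x1, so x1 enters.
Ratio test on column x1 — row 1: (23/3)/2 = 23/6; row 2: entry -2/3 ≤ 0; row 3: (7/3)/1 = 7/3. Minimum is 7/3 at row 3 (x4 leaves); pivot element 1.
Divide row 3 by 1; eliminate column x1 from the other rows.
After both pivots, the entry at constraint row 2, column s3 is -1/9.

-1/9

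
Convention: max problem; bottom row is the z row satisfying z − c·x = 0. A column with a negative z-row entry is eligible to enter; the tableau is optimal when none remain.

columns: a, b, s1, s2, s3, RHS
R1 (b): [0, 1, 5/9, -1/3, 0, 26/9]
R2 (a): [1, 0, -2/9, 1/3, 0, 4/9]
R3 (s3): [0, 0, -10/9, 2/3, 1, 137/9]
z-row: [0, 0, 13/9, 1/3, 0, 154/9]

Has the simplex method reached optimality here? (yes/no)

Every z-row coefficient is ≥ 0, so the tableau is optimal.

yes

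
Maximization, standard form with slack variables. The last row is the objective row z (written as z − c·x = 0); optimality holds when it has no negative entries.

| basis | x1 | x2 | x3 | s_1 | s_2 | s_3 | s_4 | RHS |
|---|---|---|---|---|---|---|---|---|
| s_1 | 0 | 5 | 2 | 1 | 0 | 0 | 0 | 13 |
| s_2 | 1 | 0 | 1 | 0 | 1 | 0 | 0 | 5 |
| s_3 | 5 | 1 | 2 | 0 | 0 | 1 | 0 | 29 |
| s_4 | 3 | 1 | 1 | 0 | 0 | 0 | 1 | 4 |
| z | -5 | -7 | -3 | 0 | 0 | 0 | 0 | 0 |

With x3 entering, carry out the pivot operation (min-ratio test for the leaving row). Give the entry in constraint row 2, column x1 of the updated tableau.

-2

Ratio test on column x3 — row 1: 13/2 = 13/2; row 2: 5/1 = 5; row 3: 29/2 = 29/2; row 4: 4/1 = 4. Minimum is 4 at row 4 (s_4 leaves); pivot element 1.
Divide row 4 by 1; eliminate column x3 from the other rows.
Row 2 update in column x1: 1 − 1·3 = -2.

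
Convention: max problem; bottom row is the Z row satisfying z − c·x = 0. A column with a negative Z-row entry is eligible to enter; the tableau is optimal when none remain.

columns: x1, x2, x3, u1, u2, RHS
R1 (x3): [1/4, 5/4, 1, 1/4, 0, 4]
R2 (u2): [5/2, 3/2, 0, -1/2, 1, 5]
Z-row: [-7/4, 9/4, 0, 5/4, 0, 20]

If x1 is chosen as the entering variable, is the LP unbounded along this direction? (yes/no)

no

Column x1 has positive entries in row(s) 1, 2, so the ratio test bounds it — not unbounded.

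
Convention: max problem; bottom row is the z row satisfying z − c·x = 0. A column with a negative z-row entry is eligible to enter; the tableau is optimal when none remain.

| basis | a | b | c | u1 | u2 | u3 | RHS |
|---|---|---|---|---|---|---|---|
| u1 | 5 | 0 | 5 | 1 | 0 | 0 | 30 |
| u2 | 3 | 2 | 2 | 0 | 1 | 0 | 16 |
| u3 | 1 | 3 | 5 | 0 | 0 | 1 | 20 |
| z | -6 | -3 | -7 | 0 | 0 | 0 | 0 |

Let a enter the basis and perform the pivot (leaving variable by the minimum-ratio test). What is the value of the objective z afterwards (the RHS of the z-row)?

Ratio test on column a — row 1: 30/5 = 6; row 2: 16/3 = 16/3; row 3: 20/1 = 20. Minimum is 16/3 at row 2 (u2 leaves); pivot element 3.
Pivot on row 2; the z-row RHS becomes 0 − (-6)·(16/3) = 32.

32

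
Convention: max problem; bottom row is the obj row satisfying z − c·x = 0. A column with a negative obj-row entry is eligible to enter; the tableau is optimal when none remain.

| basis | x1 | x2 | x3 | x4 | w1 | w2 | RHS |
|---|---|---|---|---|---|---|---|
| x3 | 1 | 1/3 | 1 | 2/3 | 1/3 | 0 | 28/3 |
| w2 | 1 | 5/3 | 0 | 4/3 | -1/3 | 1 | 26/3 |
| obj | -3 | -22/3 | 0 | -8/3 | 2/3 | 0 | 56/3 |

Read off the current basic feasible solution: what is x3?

x3 is basic (row 1); its value is the RHS of that row, 28/3.

28/3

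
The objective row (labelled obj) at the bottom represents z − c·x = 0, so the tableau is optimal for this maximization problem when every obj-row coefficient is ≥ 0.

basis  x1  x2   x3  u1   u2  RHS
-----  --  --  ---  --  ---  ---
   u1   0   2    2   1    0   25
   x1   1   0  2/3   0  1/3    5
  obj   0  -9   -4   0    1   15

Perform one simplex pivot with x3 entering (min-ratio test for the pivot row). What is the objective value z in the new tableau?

Ratio test on column x3 — row 1: 25/2 = 25/2; row 2: 5/(2/3) = 15/2. Minimum is 15/2 at row 2 (x1 leaves); pivot element 2/3.
Pivot on row 2; the obj-row RHS becomes 15 − (-4)·(15/2) = 45.

45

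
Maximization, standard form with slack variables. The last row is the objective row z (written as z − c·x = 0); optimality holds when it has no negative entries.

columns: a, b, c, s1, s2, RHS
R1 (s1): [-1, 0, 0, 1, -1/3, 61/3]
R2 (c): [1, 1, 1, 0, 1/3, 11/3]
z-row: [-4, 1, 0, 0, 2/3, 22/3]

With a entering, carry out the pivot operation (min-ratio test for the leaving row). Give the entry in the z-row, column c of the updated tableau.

4

Ratio test on column a — row 1: entry -1 ≤ 0; row 2: (11/3)/1 = 11/3. Minimum is 11/3 at row 2 (c leaves); pivot element 1.
Divide row 2 by 1; eliminate column a from the other rows.
z-row update in column c: 0 − (-4)·1 = 4.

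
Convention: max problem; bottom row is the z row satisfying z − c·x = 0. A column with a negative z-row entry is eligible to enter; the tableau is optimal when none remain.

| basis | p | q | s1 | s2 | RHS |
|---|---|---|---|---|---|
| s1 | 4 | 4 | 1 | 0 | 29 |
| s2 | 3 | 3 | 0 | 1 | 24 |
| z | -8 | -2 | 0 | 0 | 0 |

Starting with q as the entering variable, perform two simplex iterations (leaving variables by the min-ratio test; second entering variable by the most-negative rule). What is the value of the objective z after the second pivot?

58

Ratio test on column q — row 1: 29/4 = 29/4; row 2: 24/3 = 8. Minimum is 29/4 at row 1 (s1 leaves); pivot element 4.
Pivot on row 1; the z-row RHS becomes 0 − (-2)·(29/4) = 29/2.
Next entering variable (most negative z-row entry -6): p.
Ratio test on column p — row 1: (29/4)/1 = 29/4; row 2: entry 0 ≤ 0. Minimum is 29/4 at row 1 (q leaves); pivot element 1.
After the second pivot the z-row RHS is 29/2 − (-6)·(29/4) = 58.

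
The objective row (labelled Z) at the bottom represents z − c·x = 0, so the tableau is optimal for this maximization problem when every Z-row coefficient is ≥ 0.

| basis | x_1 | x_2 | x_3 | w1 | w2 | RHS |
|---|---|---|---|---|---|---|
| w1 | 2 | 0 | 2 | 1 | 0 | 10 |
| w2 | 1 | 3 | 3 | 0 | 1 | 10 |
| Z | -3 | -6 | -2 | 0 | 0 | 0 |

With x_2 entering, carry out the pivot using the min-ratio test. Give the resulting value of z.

20

Ratio test on column x_2 — row 1: entry 0 ≤ 0; row 2: 10/3 = 10/3. Minimum is 10/3 at row 2 (w2 leaves); pivot element 3.
Pivot on row 2; the Z-row RHS becomes 0 − (-6)·(10/3) = 20.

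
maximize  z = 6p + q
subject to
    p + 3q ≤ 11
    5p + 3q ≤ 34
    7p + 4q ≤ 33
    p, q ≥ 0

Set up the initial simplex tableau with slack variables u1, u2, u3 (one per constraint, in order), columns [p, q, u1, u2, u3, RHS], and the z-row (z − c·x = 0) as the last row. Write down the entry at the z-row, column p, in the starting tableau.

-6

The z-row carries the negated objective coefficients: the p entry is -6.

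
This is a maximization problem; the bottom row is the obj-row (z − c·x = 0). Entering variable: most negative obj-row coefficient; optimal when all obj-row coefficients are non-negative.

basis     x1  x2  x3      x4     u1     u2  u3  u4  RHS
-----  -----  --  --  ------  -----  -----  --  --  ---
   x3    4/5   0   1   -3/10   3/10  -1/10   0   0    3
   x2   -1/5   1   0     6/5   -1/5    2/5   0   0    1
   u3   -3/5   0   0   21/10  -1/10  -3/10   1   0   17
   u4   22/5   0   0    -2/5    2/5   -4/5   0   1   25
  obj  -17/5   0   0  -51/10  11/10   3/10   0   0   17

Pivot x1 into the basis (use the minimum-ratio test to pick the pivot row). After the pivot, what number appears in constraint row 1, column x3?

Ratio test on column x1 — row 1: 3/(4/5) = 15/4; row 2: entry -1/5 ≤ 0; row 3: entry -3/5 ≤ 0; row 4: 25/(22/5) = 125/22. Minimum is 15/4 at row 1 (x3 leaves); pivot element 4/5.
Divide row 1 by 4/5; eliminate column x1 from the other rows.
In the new row 1, the x3 entry is the old entry divided by the pivot: 1/(4/5) = 5/4.

5/4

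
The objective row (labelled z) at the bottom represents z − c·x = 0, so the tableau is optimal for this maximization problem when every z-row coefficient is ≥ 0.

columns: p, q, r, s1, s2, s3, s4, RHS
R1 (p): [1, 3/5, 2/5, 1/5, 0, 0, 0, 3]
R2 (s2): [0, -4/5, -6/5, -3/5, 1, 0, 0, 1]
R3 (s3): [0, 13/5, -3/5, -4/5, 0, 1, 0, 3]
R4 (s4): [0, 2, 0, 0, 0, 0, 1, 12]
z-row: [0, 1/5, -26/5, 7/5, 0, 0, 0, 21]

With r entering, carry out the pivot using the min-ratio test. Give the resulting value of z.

Ratio test on column r — row 1: 3/(2/5) = 15/2; row 2: entry -6/5 ≤ 0; row 3: entry -3/5 ≤ 0; row 4: entry 0 ≤ 0. Minimum is 15/2 at row 1 (p leaves); pivot element 2/5.
Pivot on row 1; the z-row RHS becomes 21 − (-26/5)·(15/2) = 60.

60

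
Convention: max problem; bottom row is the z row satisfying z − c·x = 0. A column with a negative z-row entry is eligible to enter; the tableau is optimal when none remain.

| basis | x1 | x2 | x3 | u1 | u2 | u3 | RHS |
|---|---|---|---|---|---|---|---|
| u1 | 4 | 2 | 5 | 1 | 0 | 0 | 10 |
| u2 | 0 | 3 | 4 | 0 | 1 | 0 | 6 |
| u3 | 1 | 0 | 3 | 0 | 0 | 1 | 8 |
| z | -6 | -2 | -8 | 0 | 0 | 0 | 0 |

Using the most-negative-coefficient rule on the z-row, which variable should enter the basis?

Negative z-row entries: x1: -6, x2: -2, x3: -8.
The most negative is -8 in column x3, so x3 enters.

x3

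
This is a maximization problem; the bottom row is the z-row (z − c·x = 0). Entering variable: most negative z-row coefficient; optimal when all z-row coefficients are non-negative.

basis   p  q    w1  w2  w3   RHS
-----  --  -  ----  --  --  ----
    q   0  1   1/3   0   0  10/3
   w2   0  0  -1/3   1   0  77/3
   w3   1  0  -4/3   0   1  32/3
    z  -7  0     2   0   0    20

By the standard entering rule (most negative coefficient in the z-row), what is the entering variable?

Negative z-row entries: p: -7.
The most negative is -7 in column p, so p enters.

p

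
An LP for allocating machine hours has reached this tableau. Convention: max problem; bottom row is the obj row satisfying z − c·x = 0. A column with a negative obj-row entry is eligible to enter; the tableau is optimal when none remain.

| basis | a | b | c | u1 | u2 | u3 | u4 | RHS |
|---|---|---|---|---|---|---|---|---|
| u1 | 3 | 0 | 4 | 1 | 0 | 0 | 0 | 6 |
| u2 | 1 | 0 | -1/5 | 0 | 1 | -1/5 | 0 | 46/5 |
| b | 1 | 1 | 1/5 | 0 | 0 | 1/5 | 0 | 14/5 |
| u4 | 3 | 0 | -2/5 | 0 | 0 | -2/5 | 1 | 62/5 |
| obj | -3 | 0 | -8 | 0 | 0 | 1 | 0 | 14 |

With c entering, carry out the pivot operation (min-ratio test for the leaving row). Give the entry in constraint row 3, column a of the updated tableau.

17/20

Ratio test on column c — row 1: 6/4 = 3/2; row 2: entry -1/5 ≤ 0; row 3: (14/5)/(1/5) = 14; row 4: entry -2/5 ≤ 0. Minimum is 3/2 at row 1 (u1 leaves); pivot element 4.
Divide row 1 by 4; eliminate column c from the other rows.
Row 3 update in column a: 1 − (1/5)·(3/4) = 17/20.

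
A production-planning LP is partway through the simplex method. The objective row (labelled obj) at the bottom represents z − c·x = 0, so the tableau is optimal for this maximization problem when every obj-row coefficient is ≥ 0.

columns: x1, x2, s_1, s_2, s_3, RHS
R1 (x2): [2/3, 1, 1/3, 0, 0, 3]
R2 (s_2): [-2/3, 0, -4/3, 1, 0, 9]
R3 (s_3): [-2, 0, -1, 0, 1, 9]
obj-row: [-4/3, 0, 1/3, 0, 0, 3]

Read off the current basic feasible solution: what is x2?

x2 is basic (row 1); its value is the RHS of that row, 3.

3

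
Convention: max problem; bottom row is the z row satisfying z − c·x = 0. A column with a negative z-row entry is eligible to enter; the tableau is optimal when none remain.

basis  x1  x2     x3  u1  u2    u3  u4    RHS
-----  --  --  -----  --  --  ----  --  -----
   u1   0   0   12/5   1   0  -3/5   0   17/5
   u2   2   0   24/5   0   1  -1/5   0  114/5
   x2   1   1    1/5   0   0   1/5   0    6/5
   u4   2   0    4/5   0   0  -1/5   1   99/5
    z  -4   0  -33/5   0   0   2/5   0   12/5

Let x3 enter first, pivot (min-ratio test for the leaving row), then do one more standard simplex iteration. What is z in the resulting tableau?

185/12

Ratio test on column x3 — row 1: (17/5)/(12/5) = 17/12; row 2: (114/5)/(24/5) = 19/4; row 3: (6/5)/(1/5) = 6; row 4: (99/5)/(4/5) = 99/4. Minimum is 17/12 at row 1 (u1 leaves); pivot element 12/5.
Pivot on row 1; the z-row RHS becomes 12/5 − (-33/5)·(17/12) = 47/4.
Next entering variable (most negative z-row entry -4): x1.
Ratio test on column x1 — row 1: entry 0 ≤ 0; row 2: 16/2 = 8; row 3: (11/12)/1 = 11/12; row 4: (56/3)/2 = 28/3. Minimum is 11/12 at row 3 (x2 leaves); pivot element 1.
After the second pivot the z-row RHS is 47/4 − (-4)·(11/12) = 185/12.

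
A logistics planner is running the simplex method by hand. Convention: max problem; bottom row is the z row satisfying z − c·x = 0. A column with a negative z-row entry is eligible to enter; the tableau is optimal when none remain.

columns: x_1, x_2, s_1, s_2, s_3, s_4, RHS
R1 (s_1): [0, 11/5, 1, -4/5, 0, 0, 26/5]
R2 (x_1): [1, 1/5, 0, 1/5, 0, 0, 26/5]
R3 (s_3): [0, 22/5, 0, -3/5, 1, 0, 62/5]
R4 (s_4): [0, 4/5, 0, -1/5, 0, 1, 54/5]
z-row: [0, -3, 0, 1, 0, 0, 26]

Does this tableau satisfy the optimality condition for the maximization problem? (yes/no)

no

The z-row has a negative entry -3 in column x_2, so it is not optimal.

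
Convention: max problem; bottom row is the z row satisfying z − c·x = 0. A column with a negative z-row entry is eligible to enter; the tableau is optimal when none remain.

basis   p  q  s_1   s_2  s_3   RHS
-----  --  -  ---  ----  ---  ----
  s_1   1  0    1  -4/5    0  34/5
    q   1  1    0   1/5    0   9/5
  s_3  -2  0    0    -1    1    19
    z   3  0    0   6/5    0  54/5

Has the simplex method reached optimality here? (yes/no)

Every z-row coefficient is ≥ 0, so the tableau is optimal.

yes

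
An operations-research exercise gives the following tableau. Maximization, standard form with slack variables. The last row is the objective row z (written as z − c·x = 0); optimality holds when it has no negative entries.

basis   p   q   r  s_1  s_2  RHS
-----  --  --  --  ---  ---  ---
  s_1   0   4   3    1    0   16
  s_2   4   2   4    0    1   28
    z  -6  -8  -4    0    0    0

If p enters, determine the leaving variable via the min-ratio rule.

s_2

Column p entries and ratios — s_1: 0 ≤ 0, skip; s_2: 28/4 = 7.
Smallest ratio is 7 in the row of s_2, so s_2 leaves.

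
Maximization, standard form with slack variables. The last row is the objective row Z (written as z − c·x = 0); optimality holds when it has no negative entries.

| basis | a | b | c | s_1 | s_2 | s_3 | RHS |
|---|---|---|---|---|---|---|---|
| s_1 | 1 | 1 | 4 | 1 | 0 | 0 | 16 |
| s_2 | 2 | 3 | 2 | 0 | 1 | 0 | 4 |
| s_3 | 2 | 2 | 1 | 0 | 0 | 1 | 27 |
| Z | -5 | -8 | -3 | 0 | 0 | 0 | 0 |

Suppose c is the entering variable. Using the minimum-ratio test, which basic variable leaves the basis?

s_2

Column c entries and ratios — s_1: 16/4 = 4; s_2: 4/2 = 2; s_3: 27/1 = 27.
Smallest ratio is 2 in the row of s_2, so s_2 leaves.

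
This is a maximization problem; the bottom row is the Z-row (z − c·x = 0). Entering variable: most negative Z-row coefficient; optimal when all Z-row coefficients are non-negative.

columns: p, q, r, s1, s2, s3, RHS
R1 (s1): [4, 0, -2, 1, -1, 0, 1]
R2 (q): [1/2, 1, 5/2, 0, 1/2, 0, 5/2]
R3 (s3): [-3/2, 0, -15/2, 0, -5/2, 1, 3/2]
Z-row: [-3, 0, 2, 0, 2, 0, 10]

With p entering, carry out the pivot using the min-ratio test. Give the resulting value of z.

43/4

Ratio test on column p — row 1: 1/4 = 1/4; row 2: (5/2)/(1/2) = 5; row 3: entry -3/2 ≤ 0. Minimum is 1/4 at row 1 (s1 leaves); pivot element 4.
Pivot on row 1; the Z-row RHS becomes 10 − (-3)·(1/4) = 43/4.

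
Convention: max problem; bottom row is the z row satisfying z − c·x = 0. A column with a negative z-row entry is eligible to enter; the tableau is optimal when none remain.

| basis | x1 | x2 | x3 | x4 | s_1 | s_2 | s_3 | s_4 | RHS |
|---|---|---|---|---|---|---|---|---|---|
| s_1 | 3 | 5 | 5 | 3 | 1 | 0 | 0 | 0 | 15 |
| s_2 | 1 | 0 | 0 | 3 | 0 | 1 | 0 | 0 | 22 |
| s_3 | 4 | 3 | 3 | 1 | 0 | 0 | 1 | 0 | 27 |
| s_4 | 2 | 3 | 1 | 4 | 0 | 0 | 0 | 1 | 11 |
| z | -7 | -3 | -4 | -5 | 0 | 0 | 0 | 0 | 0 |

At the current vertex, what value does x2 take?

0

x2 is not in the basis, so in the current basic feasible solution x2 = 0.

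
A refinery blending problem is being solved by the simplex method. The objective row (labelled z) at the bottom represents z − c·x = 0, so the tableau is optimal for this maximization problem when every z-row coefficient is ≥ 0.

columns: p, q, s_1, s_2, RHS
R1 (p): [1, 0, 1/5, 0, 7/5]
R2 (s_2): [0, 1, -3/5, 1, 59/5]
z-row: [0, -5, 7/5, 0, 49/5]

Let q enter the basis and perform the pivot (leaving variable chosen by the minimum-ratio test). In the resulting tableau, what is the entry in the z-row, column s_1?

-8/5

Ratio test on column q — row 1: entry 0 ≤ 0; row 2: (59/5)/1 = 59/5. Minimum is 59/5 at row 2 (s_2 leaves); pivot element 1.
Divide row 2 by 1; eliminate column q from the other rows.
z-row update in column s_1: 7/5 − (-5)·(-3/5) = -8/5.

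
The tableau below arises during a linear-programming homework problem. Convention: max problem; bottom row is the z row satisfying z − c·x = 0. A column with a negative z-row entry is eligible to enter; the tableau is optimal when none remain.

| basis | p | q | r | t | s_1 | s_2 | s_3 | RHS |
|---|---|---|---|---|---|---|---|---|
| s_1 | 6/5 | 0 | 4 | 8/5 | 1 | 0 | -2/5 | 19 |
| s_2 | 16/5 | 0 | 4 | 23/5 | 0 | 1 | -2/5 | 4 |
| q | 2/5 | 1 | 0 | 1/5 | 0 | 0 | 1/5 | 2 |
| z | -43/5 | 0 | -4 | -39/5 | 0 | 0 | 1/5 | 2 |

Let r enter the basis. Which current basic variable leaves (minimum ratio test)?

Column r entries and ratios — s_1: 19/4 = 19/4; s_2: 4/4 = 1; q: 0 ≤ 0, skip.
Smallest ratio is 1 in the row of s_2, so s_2 leaves.

s_2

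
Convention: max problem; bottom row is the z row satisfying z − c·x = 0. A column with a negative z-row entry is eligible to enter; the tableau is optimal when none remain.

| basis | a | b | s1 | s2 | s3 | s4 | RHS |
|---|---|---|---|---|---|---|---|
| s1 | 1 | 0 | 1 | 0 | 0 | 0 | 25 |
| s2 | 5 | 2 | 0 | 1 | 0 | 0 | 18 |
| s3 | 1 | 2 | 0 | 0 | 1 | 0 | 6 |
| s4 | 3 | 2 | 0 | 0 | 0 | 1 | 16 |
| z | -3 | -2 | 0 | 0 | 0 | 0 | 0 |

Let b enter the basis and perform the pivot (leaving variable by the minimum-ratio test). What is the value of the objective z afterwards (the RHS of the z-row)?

Ratio test on column b — row 1: entry 0 ≤ 0; row 2: 18/2 = 9; row 3: 6/2 = 3; row 4: 16/2 = 8. Minimum is 3 at row 3 (s3 leaves); pivot element 2.
Pivot on row 3; the z-row RHS becomes 0 − (-2)·3 = 6.

6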